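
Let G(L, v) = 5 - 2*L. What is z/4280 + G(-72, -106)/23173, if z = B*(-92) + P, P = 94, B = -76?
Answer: 82420799/49590220 ≈ 1.6620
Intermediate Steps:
z = 7086 (z = -76*(-92) + 94 = 6992 + 94 = 7086)
z/4280 + G(-72, -106)/23173 = 7086/4280 + (5 - 2*(-72))/23173 = 7086*(1/4280) + (5 + 144)*(1/23173) = 3543/2140 + 149*(1/23173) = 3543/2140 + 149/23173 = 82420799/49590220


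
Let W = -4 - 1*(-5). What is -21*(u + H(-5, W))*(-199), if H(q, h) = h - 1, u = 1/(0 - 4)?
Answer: -4179/4 ≈ -1044.8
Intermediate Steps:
W = 1 (W = -4 + 5 = 1)
u = -¼ (u = 1/(-4) = -¼ ≈ -0.25000)
H(q, h) = -1 + h
-21*(u + H(-5, W))*(-199) = -21*(-¼ + (-1 + 1))*(-199) = -21*(-¼ + 0)*(-199) = -21*(-¼)*(-199) = (21/4)*(-199) = -4179/4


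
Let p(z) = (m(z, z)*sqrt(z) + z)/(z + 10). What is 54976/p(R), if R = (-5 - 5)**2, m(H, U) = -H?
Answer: -302368/45 ≈ -6719.3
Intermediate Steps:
R = 100 (R = (-10)**2 = 100)
p(z) = (z - z**(3/2))/(10 + z) (p(z) = ((-z)*sqrt(z) + z)/(z + 10) = (-z**(3/2) + z)/(10 + z) = (z - z**(3/2))/(10 + z))
54976/p(R) = 54976/(((100 - 100**(3/2))/(10 + 100))) = 54976/(((100 - 1*1000)/110)) = 54976/(((100 - 1000)/110)) = 54976/(((1/110)*(-900))) = 54976/(-90/11) = 54976*(-11/90) = -302368/45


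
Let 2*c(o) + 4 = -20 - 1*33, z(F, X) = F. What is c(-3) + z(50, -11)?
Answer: 43/2 ≈ 21.500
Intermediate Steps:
c(o) = -57/2 (c(o) = -2 + (-20 - 1*33)/2 = -2 + (-20 - 33)/2 = -2 + (½)*(-53) = -2 - 53/2 = -57/2)
c(-3) + z(50, -11) = -57/2 + 50 = 43/2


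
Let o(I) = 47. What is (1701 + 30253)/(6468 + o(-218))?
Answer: 31954/6515 ≈ 4.9047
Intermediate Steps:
(1701 + 30253)/(6468 + o(-218)) = (1701 + 30253)/(6468 + 47) = 31954/6515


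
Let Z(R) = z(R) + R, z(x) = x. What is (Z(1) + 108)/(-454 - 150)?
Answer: -55/302 ≈ -0.18212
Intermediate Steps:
Z(R) = 2*R (Z(R) = R + R = 2*R)
(Z(1) + 108)/(-454 - 150) = (2*1 + 108)/(-454 - 150) = (2 + 108)/(-604) = 110*(-1/604) = -55/302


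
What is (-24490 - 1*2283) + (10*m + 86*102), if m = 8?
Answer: -17921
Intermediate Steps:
(-24490 - 1*2283) + (10*m + 86*102) = (-24490 - 1*2283) + (10*8 + 86*102) = (-24490 - 2283) + (80 + 8772) = -26773 + 8852 = -17921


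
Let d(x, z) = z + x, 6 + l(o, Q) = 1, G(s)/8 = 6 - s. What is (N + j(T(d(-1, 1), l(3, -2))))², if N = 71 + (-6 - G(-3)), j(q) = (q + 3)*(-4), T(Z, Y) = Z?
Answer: 361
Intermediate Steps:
G(s) = 48 - 8*s (G(s) = 8*(6 - s) = 48 - 8*s)
l(o, Q) = -5 (l(o, Q) = -6 + 1 = -5)
d(x, z) = x + z
j(q) = -12 - 4*q (j(q) = (3 + q)*(-4) = -12 - 4*q)
N = -7 (N = 71 + (-6 - (48 - 8*(-3))) = 71 + (-6 - (48 + 24)) = 71 + (-6 - 1*72) = 71 + (-6 - 72) = 71 - 78 = -7)
(N + j(T(d(-1, 1), l(3, -2))))² = (-7 + (-12 - 4*(-1 + 1)))² = (-7 + (-12 - 4*0))² = (-7 + (-12 + 0))² = (-7 - 12)² = (-19)² = 361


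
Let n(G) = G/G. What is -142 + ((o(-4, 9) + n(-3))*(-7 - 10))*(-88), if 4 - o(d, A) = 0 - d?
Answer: 1354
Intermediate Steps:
n(G) = 1
o(d, A) = 4 + d (o(d, A) = 4 - (0 - d) = 4 - (-1)*d = 4 + d)
-142 + ((o(-4, 9) + n(-3))*(-7 - 10))*(-88) = -142 + (((4 - 4) + 1)*(-7 - 10))*(-88) = -142 + ((0 + 1)*(-17))*(-88) = -142 + (1*(-17))*(-88) = -142 - 17*(-88) = -142 + 1496 = 1354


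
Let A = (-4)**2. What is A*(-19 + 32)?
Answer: 208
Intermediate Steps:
A = 16
A*(-19 + 32) = 16*(-19 + 32) = 16*13 = 208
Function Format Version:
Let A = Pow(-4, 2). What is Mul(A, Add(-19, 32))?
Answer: 208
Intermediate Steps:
A = 16
Mul(A, Add(-19, 32)) = Mul(16, Add(-19, 32)) = Mul(16, 13) = 208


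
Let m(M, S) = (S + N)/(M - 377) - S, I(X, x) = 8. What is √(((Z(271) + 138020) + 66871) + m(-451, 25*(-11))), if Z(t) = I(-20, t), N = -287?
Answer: √3907346582/138 ≈ 452.96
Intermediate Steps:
Z(t) = 8
m(M, S) = -S + (-287 + S)/(-377 + M) (m(M, S) = (S - 287)/(M - 377) - S = (-287 + S)/(-377 + M) - S = -S + (-287 + S)/(-377 + M))
√(((Z(271) + 138020) + 66871) + m(-451, 25*(-11))) = √(((8 + 138020) + 66871) + (-287 + 378*(25*(-11)) - 1*(-451)*25*(-11))/(-377 - 451)) = √((138028 + 66871) + (-287 + 378*(-275) - 1*(-451)*(-275))/(-828)) = √(204899 - (-287 - 103950 - 124025)/828) = √(204899 - 1/828*(-228262)) = √(204899 + 114131/414) = √(84942317/414) = √3907346582/138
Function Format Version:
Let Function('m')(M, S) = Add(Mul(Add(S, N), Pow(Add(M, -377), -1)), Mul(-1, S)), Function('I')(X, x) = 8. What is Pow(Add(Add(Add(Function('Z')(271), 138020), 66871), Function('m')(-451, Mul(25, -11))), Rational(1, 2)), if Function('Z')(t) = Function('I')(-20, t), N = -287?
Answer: Mul(Rational(1, 138), Pow(3907346582, Rational(1, 2))) ≈ 452.96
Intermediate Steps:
Function('Z')(t) = 8
Function('m')(M, S) = Add(Mul(-1, S), Mul(Pow(Add(-377, M), -1), Add(-287, S))) (Function('m')(M, S) = Add(Mul(Add(S, -287), Pow(Add(M, -377), -1)), Mul(-1, S)) = Add(Mul(Add(-287, S), Pow(Add(-377, M), -1)), Mul(-1, S)) = Add(Mul(Pow(Add(-377, M), -1), Add(-287, S)), Mul(-1, S)) = Add(Mul(-1, S), Mul(Pow(Add(-377, M), -1), Add(-287, S))))
Pow(Add(Add(Add(Function('Z')(271), 138020), 66871), Function('m')(-451, Mul(25, -11))), Rational(1, 2)) = Pow(Add(Add(Add(8, 138020), 66871), Mul(Pow(Add(-377, -451), -1), Add(-287, Mul(378, Mul(25, -11)), Mul(-1, -451, Mul(25, -11))))), Rational(1, 2)) = Pow(Add(Add(138028, 66871), Mul(Pow(-828, -1), Add(-287, Mul(378, -275), Mul(-1, -451, -275)))), Rational(1, 2)) = Pow(Add(204899, Mul(Rational(-1, 828), Add(-287, -103950, -124025))), Rational(1, 2)) = Pow(Add(204899, Mul(Rational(-1, 828), -228262)), Rational(1, 2)) = Pow(Add(204899, Rational(114131, 414)), Rational(1, 2)) = Pow(Rational(84942317, 414), Rational(1, 2)) = Mul(Rational(1, 138), Pow(3907346582, Rational(1, 2)))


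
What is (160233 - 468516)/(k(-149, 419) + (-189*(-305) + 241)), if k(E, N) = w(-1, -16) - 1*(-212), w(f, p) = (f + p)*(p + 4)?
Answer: -102761/19434 ≈ -5.2877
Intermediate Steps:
w(f, p) = (4 + p)*(f + p) (w(f, p) = (f + p)*(4 + p) = (4 + p)*(f + p))
k(E, N) = 416 (k(E, N) = ((-16)**2 + 4*(-1) + 4*(-16) - 1*(-16)) - 1*(-212) = (256 - 4 - 64 + 16) + 212 = 204 + 212 = 416)
(160233 - 468516)/(k(-149, 419) + (-189*(-305) + 241)) = (160233 - 468516)/(416 + (-189*(-305) + 241)) = -308283/(416 + (57645 + 241)) = -308283/(416 + 57886) = -308283/58302 = -308283*1/58302 = -102761/19434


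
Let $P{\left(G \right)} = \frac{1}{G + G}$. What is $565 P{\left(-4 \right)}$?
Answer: $- \frac{565}{8} \approx -70.625$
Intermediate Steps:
$P{\left(G \right)} = \frac{1}{2 G}$
$565 P{\left(-4 \right)} = 565 \frac{1}{2 \left(-4\right)} = 565 \cdot \frac{1}{2} \left(- \frac{1}{4}\right) = 565 \left(- \frac{1}{8}\right) = - \frac{565}{8}$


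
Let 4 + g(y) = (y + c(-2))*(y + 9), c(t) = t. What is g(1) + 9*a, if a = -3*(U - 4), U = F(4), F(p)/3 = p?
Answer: -230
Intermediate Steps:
F(p) = 3*p
U = 12 (U = 3*4 = 12)
g(y) = -4 + (-2 + y)*(9 + y) (g(y) = -4 + (y - 2)*(y + 9) = -4 + (-2 + y)*(9 + y))
a = -24 (a = -3*(12 - 4) = -3*8 = -24)
g(1) + 9*a = (-22 + 1² + 7*1) + 9*(-24) = (-22 + 1 + 7) - 216 = -14 - 216 = -230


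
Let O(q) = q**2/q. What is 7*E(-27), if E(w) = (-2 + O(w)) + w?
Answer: -392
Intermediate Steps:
O(q) = q
E(w) = -2 + 2*w (E(w) = (-2 + w) + w = -2 + 2*w)
7*E(-27) = 7*(-2 + 2*(-27)) = 7*(-2 - 54) = 7*(-56) = -392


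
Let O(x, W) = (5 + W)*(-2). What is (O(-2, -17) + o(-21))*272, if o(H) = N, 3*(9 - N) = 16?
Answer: 22576/3 ≈ 7525.3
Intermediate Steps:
N = 11/3 (N = 9 - 1/3*16 = 9 - 16/3 = 11/3 ≈ 3.6667)
O(x, W) = -10 - 2*W
o(H) = 11/3
(O(-2, -17) + o(-21))*272 = ((-10 - 2*(-17)) + 11/3)*272 = ((-10 + 34) + 11/3)*272 = (24 + 11/3)*272 = (83/3)*272 = 22576/3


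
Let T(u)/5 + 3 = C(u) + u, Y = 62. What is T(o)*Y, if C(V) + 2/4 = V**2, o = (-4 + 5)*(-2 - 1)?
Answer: 775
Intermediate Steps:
o = -3 (o = 1*(-3) = -3)
C(V) = -1/2 + V**2
T(u) = -35/2 + 5*u + 5*u**2 (T(u) = -15 + 5*((-1/2 + u**2) + u) = -15 + 5*(-1/2 + u + u**2) = -15 + (-5/2 + 5*u + 5*u**2) = -35/2 + 5*u + 5*u**2)
T(o)*Y = (-35/2 + 5*(-3) + 5*(-3)**2)*62 = (-35/2 - 15 + 5*9)*62 = (-35/2 - 15 + 45)*62 = (25/2)*62 = 775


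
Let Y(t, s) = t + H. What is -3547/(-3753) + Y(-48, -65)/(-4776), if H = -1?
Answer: 5708123/5974776 ≈ 0.95537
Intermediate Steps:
Y(t, s) = -1 + t (Y(t, s) = t - 1 = -1 + t)
-3547/(-3753) + Y(-48, -65)/(-4776) = -3547/(-3753) + (-1 - 48)/(-4776) = -3547*(-1/3753) - 49*(-1/4776) = 3547/3753 + 49/4776 = 5708123/5974776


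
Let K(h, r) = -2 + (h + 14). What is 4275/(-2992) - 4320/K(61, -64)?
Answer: -13237515/218416 ≈ -60.607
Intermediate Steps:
K(h, r) = 12 + h (K(h, r) = -2 + (14 + h) = 12 + h)
4275/(-2992) - 4320/K(61, -64) = 4275/(-2992) - 4320/(12 + 61) = 4275*(-1/2992) - 4320/73 = -4275/2992 - 4320*1/73 = -4275/2992 - 4320/73 = -13237515/218416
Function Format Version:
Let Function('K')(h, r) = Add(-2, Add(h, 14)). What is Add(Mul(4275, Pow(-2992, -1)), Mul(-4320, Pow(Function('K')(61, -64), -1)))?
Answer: Rational(-13237515, 218416) ≈ -60.607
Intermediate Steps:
Function('K')(h, r) = Add(12, h) (Function('K')(h, r) = Add(-2, Add(14, h)) = Add(12, h))
Add(Mul(4275, Pow(-2992, -1)), Mul(-4320, Pow(Function('K')(61, -64), -1))) = Add(Mul(4275, Pow(-2992, -1)), Mul(-4320, Pow(Add(12, 61), -1))) = Add(Mul(4275, Rational(-1, 2992)), Mul(-4320, Pow(73, -1))) = Add(Rational(-4275, 2992), Mul(-4320, Rational(1, 73))) = Add(Rational(-4275, 2992), Rational(-4320, 73)) = Rational(-13237515, 218416)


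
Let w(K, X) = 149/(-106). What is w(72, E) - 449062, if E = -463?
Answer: -47600721/106 ≈ -4.4906e+5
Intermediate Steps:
w(K, X) = -149/106 (w(K, X) = 149*(-1/106) = -149/106)
w(72, E) - 449062 = -149/106 - 449062 = -47600721/106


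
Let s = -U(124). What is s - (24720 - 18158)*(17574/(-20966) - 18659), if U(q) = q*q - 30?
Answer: 1283439061090/10483 ≈ 1.2243e+8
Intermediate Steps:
U(q) = -30 + q² (U(q) = q² - 30 = -30 + q²)
s = -15346 (s = -(-30 + 124²) = -(-30 + 15376) = -1*15346 = -15346)
s - (24720 - 18158)*(17574/(-20966) - 18659) = -15346 - (24720 - 18158)*(17574/(-20966) - 18659) = -15346 - 6562*(17574*(-1/20966) - 18659) = -15346 - 6562*(-8787/10483 - 18659) = -15346 - 6562*(-195611084)/10483 = -15346 - 1*(-1283599933208/10483) = -15346 + 1283599933208/10483 = 1283439061090/10483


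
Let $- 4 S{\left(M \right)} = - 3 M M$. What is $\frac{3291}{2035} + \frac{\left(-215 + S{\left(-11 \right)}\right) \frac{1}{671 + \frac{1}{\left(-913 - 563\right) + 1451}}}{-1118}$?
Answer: $\frac{246894147323}{152652122480} \approx 1.6174$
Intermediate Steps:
$S{\left(M \right)} = \frac{3 M^{2}}{4}$ ($S{\left(M \right)} = - \frac{- 3 M M}{4} = - \frac{\left(-3\right) M^{2}}{4} = \frac{3 M^{2}}{4}$)
$\frac{3291}{2035} + \frac{\left(-215 + S{\left(-11 \right)}\right) \frac{1}{671 + \frac{1}{\left(-913 - 563\right) + 1451}}}{-1118} = \frac{3291}{2035} + \frac{\left(-215 + \frac{3 \left(-11\right)^{2}}{4}\right) \frac{1}{671 + \frac{1}{\left(-913 - 563\right) + 1451}}}{-1118} = 3291 \cdot \frac{1}{2035} + \frac{-215 + \frac{3}{4} \cdot 121}{671 + \frac{1}{-1476 + 1451}} \left(- \frac{1}{1118}\right) = \frac{3291}{2035} + \frac{-215 + \frac{363}{4}}{671 + \frac{1}{-25}} \left(- \frac{1}{1118}\right) = \frac{3291}{2035} + - \frac{497}{4 \left(671 - \frac{1}{25}\right)} \left(- \frac{1}{1118}\right) = \frac{3291}{2035} + - \frac{497}{4 \cdot \frac{16774}{25}} \left(- \frac{1}{1118}\right) = \frac{3291}{2035} + \left(- \frac{497}{4}\right) \frac{25}{16774} \left(- \frac{1}{1118}\right) = \frac{3291}{2035} - - \frac{12425}{75013328} = \frac{3291}{2035} + \frac{12425}{75013328} = \frac{246894147323}{152652122480}$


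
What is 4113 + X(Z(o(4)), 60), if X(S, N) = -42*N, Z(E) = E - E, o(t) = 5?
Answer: 1593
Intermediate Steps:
Z(E) = 0
4113 + X(Z(o(4)), 60) = 4113 - 42*60 = 4113 - 2520 = 1593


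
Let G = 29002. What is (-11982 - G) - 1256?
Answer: -42240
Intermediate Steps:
(-11982 - G) - 1256 = (-11982 - 1*29002) - 1256 = (-11982 - 29002) - 1256 = -40984 - 1256 = -42240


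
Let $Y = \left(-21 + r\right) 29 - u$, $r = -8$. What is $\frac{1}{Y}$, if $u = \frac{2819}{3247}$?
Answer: $- \frac{3247}{2733546} \approx -0.0011878$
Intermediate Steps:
$u = \frac{2819}{3247}$ ($u = 2819 \cdot \frac{1}{3247} = \frac{2819}{3247} \approx 0.86819$)
$Y = - \frac{2733546}{3247}$ ($Y = \left(-21 - 8\right) 29 - \frac{2819}{3247} = \left(-29\right) 29 - \frac{2819}{3247} = -841 - \frac{2819}{3247} = - \frac{2733546}{3247} \approx -841.87$)
$\frac{1}{Y} = \frac{1}{- \frac{2733546}{3247}} = - \frac{3247}{2733546}$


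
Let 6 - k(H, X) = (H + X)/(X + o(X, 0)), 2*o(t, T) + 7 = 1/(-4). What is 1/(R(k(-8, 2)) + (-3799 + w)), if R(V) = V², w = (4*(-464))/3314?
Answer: -280033/1062510899 ≈ -0.00026356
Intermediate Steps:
o(t, T) = -29/8 (o(t, T) = -7/2 + (½)/(-4) = -7/2 + (½)*(-¼) = -7/2 - ⅛ = -29/8)
w = -928/1657 (w = -1856*1/3314 = -928/1657 ≈ -0.56005)
k(H, X) = 6 - (H + X)/(-29/8 + X) (k(H, X) = 6 - (H + X)/(X - 29/8) = 6 - (H + X)/(-29/8 + X))
1/(R(k(-8, 2)) + (-3799 + w)) = 1/((2*(-87 - 4*(-8) + 20*2)/(-29 + 8*2))² + (-3799 - 928/1657)) = 1/((2*(-87 + 32 + 40)/(-29 + 16))² - 6295871/1657) = 1/((2*(-15)/(-13))² - 6295871/1657) = 1/((2*(-1/13)*(-15))² - 6295871/1657) = 1/((30/13)² - 6295871/1657) = 1/(900/169 - 6295871/1657) = 1/(-1062510899/280033) = -280033/1062510899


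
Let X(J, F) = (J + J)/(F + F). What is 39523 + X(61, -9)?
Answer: 355646/9 ≈ 39516.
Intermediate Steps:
X(J, F) = J/F (X(J, F) = (2*J)/((2*F)) = (2*J)*(1/(2*F)) = J/F)
39523 + X(61, -9) = 39523 + 61/(-9) = 39523 + 61*(-⅑) = 39523 - 61/9 = 355646/9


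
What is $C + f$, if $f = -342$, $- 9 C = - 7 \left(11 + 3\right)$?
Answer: $- \frac{2980}{9} \approx -331.11$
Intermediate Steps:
$C = \frac{98}{9}$ ($C = - \frac{\left(-7\right) \left(11 + 3\right)}{9} = - \frac{\left(-7\right) 14}{9} = \left(- \frac{1}{9}\right) \left(-98\right) = \frac{98}{9} \approx 10.889$)
$C + f = \frac{98}{9} - 342 = - \frac{2980}{9}$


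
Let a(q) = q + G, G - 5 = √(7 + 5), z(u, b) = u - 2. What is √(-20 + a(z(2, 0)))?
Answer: √(-15 + 2*√3) ≈ 3.3965*I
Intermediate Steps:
z(u, b) = -2 + u
G = 5 + 2*√3 (G = 5 + √(7 + 5) = 5 + √12 = 5 + 2*√3 ≈ 8.4641)
a(q) = 5 + q + 2*√3 (a(q) = q + (5 + 2*√3) = 5 + q + 2*√3)
√(-20 + a(z(2, 0))) = √(-20 + (5 + (-2 + 2) + 2*√3)) = √(-20 + (5 + 0 + 2*√3)) = √(-20 + (5 + 2*√3)) = √(-15 + 2*√3)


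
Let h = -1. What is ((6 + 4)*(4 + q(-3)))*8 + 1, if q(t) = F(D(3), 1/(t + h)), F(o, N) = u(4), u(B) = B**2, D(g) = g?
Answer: 1601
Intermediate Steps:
F(o, N) = 16 (F(o, N) = 4**2 = 16)
q(t) = 16
((6 + 4)*(4 + q(-3)))*8 + 1 = ((6 + 4)*(4 + 16))*8 + 1 = (10*20)*8 + 1 = 200*8 + 1 = 1600 + 1 = 1601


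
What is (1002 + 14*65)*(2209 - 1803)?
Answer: 776272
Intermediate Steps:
(1002 + 14*65)*(2209 - 1803) = (1002 + 910)*406 = 1912*406 = 776272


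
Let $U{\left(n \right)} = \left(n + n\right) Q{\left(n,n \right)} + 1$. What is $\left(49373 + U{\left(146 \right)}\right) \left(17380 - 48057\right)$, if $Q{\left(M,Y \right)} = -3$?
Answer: $-1487773146$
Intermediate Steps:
$U{\left(n \right)} = 1 - 6 n$ ($U{\left(n \right)} = \left(n + n\right) \left(-3\right) + 1 = 2 n \left(-3\right) + 1 = - 6 n + 1 = 1 - 6 n$)
$\left(49373 + U{\left(146 \right)}\right) \left(17380 - 48057\right) = \left(49373 + \left(1 - 876\right)\right) \left(17380 - 48057\right) = \left(49373 + \left(1 - 876\right)\right) \left(-30677\right) = \left(49373 - 875\right) \left(-30677\right) = 48498 \left(-30677\right) = -1487773146$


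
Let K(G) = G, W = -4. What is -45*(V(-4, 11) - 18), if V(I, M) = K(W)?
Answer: 990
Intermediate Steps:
V(I, M) = -4
-45*(V(-4, 11) - 18) = -45*(-4 - 18) = -45*(-22) = 990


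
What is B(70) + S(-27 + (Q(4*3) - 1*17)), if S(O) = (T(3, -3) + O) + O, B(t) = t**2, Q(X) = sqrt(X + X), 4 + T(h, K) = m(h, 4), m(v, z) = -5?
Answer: 4803 + 4*sqrt(6) ≈ 4812.8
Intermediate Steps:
T(h, K) = -9 (T(h, K) = -4 - 5 = -9)
Q(X) = sqrt(2)*sqrt(X) (Q(X) = sqrt(2*X) = sqrt(2)*sqrt(X))
S(O) = -9 + 2*O (S(O) = (-9 + O) + O = -9 + 2*O)
B(70) + S(-27 + (Q(4*3) - 1*17)) = 70**2 + (-9 + 2*(-27 + (sqrt(2)*sqrt(4*3) - 1*17))) = 4900 + (-9 + 2*(-27 + (sqrt(2)*sqrt(12) - 17))) = 4900 + (-9 + 2*(-27 + (sqrt(2)*(2*sqrt(3)) - 17))) = 4900 + (-9 + 2*(-27 + (2*sqrt(6) - 17))) = 4900 + (-9 + 2*(-27 + (-17 + 2*sqrt(6)))) = 4900 + (-9 + 2*(-44 + 2*sqrt(6))) = 4900 + (-9 + (-88 + 4*sqrt(6))) = 4900 + (-97 + 4*sqrt(6)) = 4803 + 4*sqrt(6)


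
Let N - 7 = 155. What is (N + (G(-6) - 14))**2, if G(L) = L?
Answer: 20164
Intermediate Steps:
N = 162 (N = 7 + 155 = 162)
(N + (G(-6) - 14))**2 = (162 + (-6 - 14))**2 = (162 - 20)**2 = 142**2 = 20164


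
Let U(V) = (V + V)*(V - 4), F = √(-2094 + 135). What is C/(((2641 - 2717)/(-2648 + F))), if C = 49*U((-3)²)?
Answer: 2919420/19 - 2205*I*√1959/38 ≈ 1.5365e+5 - 2568.3*I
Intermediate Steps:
F = I*√1959 (F = √(-1959) = I*√1959 ≈ 44.261*I)
U(V) = 2*V*(-4 + V) (U(V) = (2*V)*(-4 + V) = 2*V*(-4 + V))
C = 4410 (C = 49*(2*(-3)²*(-4 + (-3)²)) = 49*(2*9*(-4 + 9)) = 49*(2*9*5) = 49*90 = 4410)
C/(((2641 - 2717)/(-2648 + F))) = 4410/(((2641 - 2717)/(-2648 + I*√1959))) = 4410/((-76/(-2648 + I*√1959))) = 4410*(662/19 - I*√1959/76) = 2919420/19 - 2205*I*√1959/38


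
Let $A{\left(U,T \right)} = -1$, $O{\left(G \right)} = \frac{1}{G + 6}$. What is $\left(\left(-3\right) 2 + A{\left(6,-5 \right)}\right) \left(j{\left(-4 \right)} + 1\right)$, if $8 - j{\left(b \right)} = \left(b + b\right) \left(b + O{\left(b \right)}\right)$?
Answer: $133$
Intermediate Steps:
$O{\left(G \right)} = \frac{1}{6 + G}$
$j{\left(b \right)} = 8 - 2 b \left(b + \frac{1}{6 + b}\right)$ ($j{\left(b \right)} = 8 - \left(b + b\right) \left(b + \frac{1}{6 + b}\right) = 8 - 2 b \left(b + \frac{1}{6 + b}\right)$)
$\left(\left(-3\right) 2 + A{\left(6,-5 \right)}\right) \left(j{\left(-4 \right)} + 1\right) = \left(\left(-3\right) 2 - 1\right) \left(\frac{2 \left(\left(-1\right) \left(-4\right) + \left(4 - \left(-4\right)^{2}\right) \left(6 - 4\right)\right)}{6 - 4} + 1\right) = \left(-6 - 1\right) \left(\frac{2 \left(4 + \left(4 - 16\right) 2\right)}{2} + 1\right) = - 7 \left(2 \cdot \frac{1}{2} \left(4 + \left(4 - 16\right) 2\right) + 1\right) = - 7 \left(2 \cdot \frac{1}{2} \left(4 - 24\right) + 1\right) = - 7 \left(2 \cdot \frac{1}{2} \left(-20\right) + 1\right) = - 7 \left(-20 + 1\right) = \left(-7\right) \left(-19\right) = 133$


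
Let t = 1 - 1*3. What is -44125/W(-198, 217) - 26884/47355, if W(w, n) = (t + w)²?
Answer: -460349/275520 ≈ -1.6708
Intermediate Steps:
t = -2 (t = 1 - 3 = -2)
W(w, n) = (-2 + w)²
-44125/W(-198, 217) - 26884/47355 = -44125/(-2 - 198)² - 26884/47355 = -44125/((-200)²) - 26884*1/47355 = -44125/40000 - 2444/4305 = -44125*1/40000 - 2444/4305 = -353/320 - 2444/4305 = -460349/275520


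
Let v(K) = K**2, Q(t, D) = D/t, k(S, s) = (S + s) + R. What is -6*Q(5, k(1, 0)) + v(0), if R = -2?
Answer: 6/5 ≈ 1.2000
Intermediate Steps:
k(S, s) = -2 + S + s (k(S, s) = (S + s) - 2 = -2 + S + s)
-6*Q(5, k(1, 0)) + v(0) = -6*(-2 + 1 + 0)/5 + 0**2 = -(-6)/5 + 0 = -6*(-1/5) + 0 = 6/5 + 0 = 6/5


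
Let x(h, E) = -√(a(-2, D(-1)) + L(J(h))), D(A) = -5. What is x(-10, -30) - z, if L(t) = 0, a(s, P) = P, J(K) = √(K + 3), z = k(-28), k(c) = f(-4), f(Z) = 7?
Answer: -7 - I*√5 ≈ -7.0 - 2.2361*I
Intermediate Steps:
k(c) = 7
z = 7
J(K) = √(3 + K)
x(h, E) = -I*√5 (x(h, E) = -√(-5 + 0) = -√(-5) = -I*√5)
x(-10, -30) - z = -I*√5 - 1*7 = -I*√5 - 7 = -7 - I*√5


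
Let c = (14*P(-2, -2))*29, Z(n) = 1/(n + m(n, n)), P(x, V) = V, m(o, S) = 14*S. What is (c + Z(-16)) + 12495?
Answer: 2803919/240 ≈ 11683.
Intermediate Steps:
Z(n) = 1/(15*n) (Z(n) = 1/(n + 14*n) = 1/(15*n))
c = -812 (c = (14*(-2))*29 = -28*29 = -812)
(c + Z(-16)) + 12495 = (-812 + (1/15)/(-16)) + 12495 = (-812 + (1/15)*(-1/16)) + 12495 = (-812 - 1/240) + 12495 = -194881/240 + 12495 = 2803919/240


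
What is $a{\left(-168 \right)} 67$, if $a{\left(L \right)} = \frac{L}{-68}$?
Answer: $\frac{2814}{17} \approx 165.53$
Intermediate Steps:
$a{\left(L \right)} = - \frac{L}{68}$
$a{\left(-168 \right)} 67 = \left(- \frac{1}{68}\right) \left(-168\right) 67 = \frac{42}{17} \cdot 67 = \frac{2814}{17}$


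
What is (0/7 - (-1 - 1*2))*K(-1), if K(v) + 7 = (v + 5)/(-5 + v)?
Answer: -23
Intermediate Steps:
K(v) = -7 + (5 + v)/(-5 + v) (K(v) = -7 + (v + 5)/(-5 + v) = -7 + (5 + v)/(-5 + v))
(0/7 - (-1 - 1*2))*K(-1) = (0/7 - (-1 - 1*2))*(2*(20 - 3*(-1))/(-5 - 1)) = (0*(1/7) - (-1 - 2))*(2*(20 + 3)/(-6)) = (0 - 1*(-3))*(2*(-1/6)*23) = (0 + 3)*(-23/3) = 3*(-23/3) = -23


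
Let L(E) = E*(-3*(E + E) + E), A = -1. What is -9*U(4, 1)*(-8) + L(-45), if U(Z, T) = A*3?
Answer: -10341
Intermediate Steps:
U(Z, T) = -3 (U(Z, T) = -1*3 = -3)
L(E) = -5*E**2 (L(E) = E*(-6*E + E) = E*(-5*E) = -5*E**2)
-9*U(4, 1)*(-8) + L(-45) = -9*(-3)*(-8) - 5*(-45)**2 = 27*(-8) - 5*2025 = -216 - 10125 = -10341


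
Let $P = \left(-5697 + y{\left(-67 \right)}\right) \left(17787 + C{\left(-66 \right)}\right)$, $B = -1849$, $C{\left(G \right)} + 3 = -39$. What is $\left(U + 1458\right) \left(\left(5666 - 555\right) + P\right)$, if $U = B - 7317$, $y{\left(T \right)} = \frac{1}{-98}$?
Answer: $\frac{5454322207114}{7} \approx 7.7919 \cdot 10^{11}$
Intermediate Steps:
$C{\left(G \right)} = -42$ ($C{\left(G \right)} = -3 - 39 = -42$)
$y{\left(T \right)} = - \frac{1}{98}$
$U = -9166$ ($U = -1849 - 7317 = -9166$)
$P = - \frac{1415308245}{14}$ ($P = \left(-5697 - \frac{1}{98}\right) \left(17787 - 42\right) = \left(- \frac{558307}{98}\right) 17745 = - \frac{1415308245}{14} \approx -1.0109 \cdot 10^{8}$)
$\left(U + 1458\right) \left(\left(5666 - 555\right) + P\right) = \left(-9166 + 1458\right) \left(\left(5666 - 555\right) - \frac{1415308245}{14}\right) = - 7708 \left(\left(5666 - 555\right) - \frac{1415308245}{14}\right) = - 7708 \left(5111 - \frac{1415308245}{14}\right) = \left(-7708\right) \left(- \frac{1415236691}{14}\right) = \frac{5454322207114}{7}$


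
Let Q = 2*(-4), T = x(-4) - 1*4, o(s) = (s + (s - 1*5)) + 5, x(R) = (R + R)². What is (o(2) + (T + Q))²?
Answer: 3136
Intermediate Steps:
x(R) = 4*R² (x(R) = (2*R)² = 4*R²)
o(s) = 2*s (o(s) = (s + (s - 5)) + 5 = (s + (-5 + s)) + 5 = (-5 + 2*s) + 5 = 2*s)
T = 60 (T = 4*(-4)² - 1*4 = 4*16 - 4 = 64 - 4 = 60)
Q = -8
(o(2) + (T + Q))² = (2*2 + (60 - 8))² = (4 + 52)² = 56² = 3136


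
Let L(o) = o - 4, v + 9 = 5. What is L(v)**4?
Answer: 4096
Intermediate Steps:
v = -4 (v = -9 + 5 = -4)
L(o) = -4 + o
L(v)**4 = (-4 - 4)**4 = (-8)**4 = 4096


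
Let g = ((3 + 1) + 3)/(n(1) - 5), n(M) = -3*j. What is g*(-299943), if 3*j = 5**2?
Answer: 699867/10 ≈ 69987.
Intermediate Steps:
j = 25/3 (j = (1/3)*5**2 = (1/3)*25 = 25/3 ≈ 8.3333)
n(M) = -25 (n(M) = -3*25/3 = -25)
g = -7/30 (g = ((3 + 1) + 3)/(-25 - 5) = (4 + 3)/(-30) = 7*(-1/30) = -7/30 ≈ -0.23333)
g*(-299943) = -7/30*(-299943) = 699867/10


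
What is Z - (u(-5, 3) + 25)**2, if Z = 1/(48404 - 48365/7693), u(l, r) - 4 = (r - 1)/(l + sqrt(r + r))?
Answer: -108980978609762/134408822127 + 2164*sqrt(6)/361 ≈ -796.13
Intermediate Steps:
u(l, r) = 4 + (-1 + r)/(l + sqrt(2)*sqrt(r)) (u(l, r) = 4 + (r - 1)/(l + sqrt(r + r)) = 4 + (-1 + r)/(l + sqrt(2*r)) = 4 + (-1 + r)/(l + sqrt(2)*sqrt(r)))
Z = 7693/372323607 (Z = 1/(48404 - 48365*1/7693) = 1/(48404 - 48365/7693) = 1/(372323607/7693) = 7693/372323607 ≈ 2.0662e-5)
Z - (u(-5, 3) + 25)**2 = 7693/372323607 - ((-1 + 3 + 4*(-5) + 4*sqrt(2)*sqrt(3))/(-5 + sqrt(2)*sqrt(3)) + 25)**2 = 7693/372323607 - ((-1 + 3 - 20 + 4*sqrt(6))/(-5 + sqrt(6)) + 25)**2 = 7693/372323607 - ((-18 + 4*sqrt(6))/(-5 + sqrt(6)) + 25)**2 = 7693/372323607 - (25 + (-18 + 4*sqrt(6))/(-5 + sqrt(6)))**2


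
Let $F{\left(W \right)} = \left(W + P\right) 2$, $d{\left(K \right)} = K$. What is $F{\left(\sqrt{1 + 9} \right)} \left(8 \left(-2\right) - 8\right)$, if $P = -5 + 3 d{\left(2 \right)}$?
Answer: $-48 - 48 \sqrt{10} \approx -199.79$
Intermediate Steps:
$P = 1$ ($P = -5 + 3 \cdot 2 = -5 + 6 = 1$)
$F{\left(W \right)} = 2 + 2 W$ ($F{\left(W \right)} = \left(W + 1\right) 2 = \left(1 + W\right) 2 = 2 + 2 W$)
$F{\left(\sqrt{1 + 9} \right)} \left(8 \left(-2\right) - 8\right) = \left(2 + 2 \sqrt{1 + 9}\right) \left(8 \left(-2\right) - 8\right) = \left(2 + 2 \sqrt{10}\right) \left(-16 - 8\right) = \left(2 + 2 \sqrt{10}\right) \left(-24\right) = -48 - 48 \sqrt{10}$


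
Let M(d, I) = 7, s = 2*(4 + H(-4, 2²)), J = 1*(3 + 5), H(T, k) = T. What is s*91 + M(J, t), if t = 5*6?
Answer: 7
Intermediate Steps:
t = 30
J = 8 (J = 1*8 = 8)
s = 0 (s = 2*(4 - 4) = 2*0 = 0)
s*91 + M(J, t) = 0*91 + 7 = 0 + 7 = 7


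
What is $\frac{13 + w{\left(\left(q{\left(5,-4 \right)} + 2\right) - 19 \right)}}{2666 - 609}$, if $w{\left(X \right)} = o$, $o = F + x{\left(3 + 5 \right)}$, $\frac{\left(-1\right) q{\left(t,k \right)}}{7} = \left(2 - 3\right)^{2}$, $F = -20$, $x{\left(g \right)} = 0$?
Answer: $- \frac{7}{2057} \approx -0.003403$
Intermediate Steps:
$q{\left(t,k \right)} = -7$ ($q{\left(t,k \right)} = - 7 \left(2 - 3\right)^{2} = - 7 \left(-1\right)^{2} = \left(-7\right) 1 = -7$)
$o = -20$ ($o = -20 + 0 = -20$)
$w{\left(X \right)} = -20$
$\frac{13 + w{\left(\left(q{\left(5,-4 \right)} + 2\right) - 19 \right)}}{2666 - 609} = \frac{13 - 20}{2666 - 609} = - \frac{7}{2666 - 609} = - \frac{7}{2057}$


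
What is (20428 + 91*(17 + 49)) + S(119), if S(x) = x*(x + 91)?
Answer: 51424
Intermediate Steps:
S(x) = x*(91 + x)
(20428 + 91*(17 + 49)) + S(119) = (20428 + 91*(17 + 49)) + 119*(91 + 119) = (20428 + 91*66) + 119*210 = (20428 + 6006) + 24990 = 26434 + 24990 = 51424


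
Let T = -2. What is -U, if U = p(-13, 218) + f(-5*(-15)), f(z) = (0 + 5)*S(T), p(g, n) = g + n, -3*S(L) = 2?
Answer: -605/3 ≈ -201.67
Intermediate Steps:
S(L) = -2/3 (S(L) = -1/3*2 = -2/3)
f(z) = -10/3 (f(z) = (0 + 5)*(-2/3) = 5*(-2/3) = -10/3)
U = 605/3 (U = (-13 + 218) - 10/3 = 205 - 10/3 = 605/3 ≈ 201.67)
-U = -1*605/3 = -605/3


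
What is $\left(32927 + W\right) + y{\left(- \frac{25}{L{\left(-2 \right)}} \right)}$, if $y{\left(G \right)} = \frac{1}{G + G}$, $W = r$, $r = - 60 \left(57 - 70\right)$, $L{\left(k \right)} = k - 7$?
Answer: $\frac{1685359}{50} \approx 33707.0$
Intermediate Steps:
$L{\left(k \right)} = -7 + k$
$r = 780$ ($r = \left(-60\right) \left(-13\right) = 780$)
$W = 780$
$y{\left(G \right)} = \frac{1}{2 G}$
$\left(32927 + W\right) + y{\left(- \frac{25}{L{\left(-2 \right)}} \right)} = \left(32927 + 780\right) + \frac{1}{2 \left(- \frac{25}{-7 - 2}\right)} = 33707 + \frac{1}{2 \left(- \frac{25}{-9}\right)} = 33707 + \frac{1}{2 \left(\left(-25\right) \left(- \frac{1}{9}\right)\right)} = 33707 + \frac{1}{2 \cdot \frac{25}{9}} = 33707 + \frac{1}{2} \cdot \frac{9}{25} = 33707 + \frac{9}{50} = \frac{1685359}{50}$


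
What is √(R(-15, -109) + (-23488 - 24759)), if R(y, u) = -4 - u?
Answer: I*√48142 ≈ 219.41*I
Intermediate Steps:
√(R(-15, -109) + (-23488 - 24759)) = √((-4 - 1*(-109)) + (-23488 - 24759)) = √((-4 + 109) - 48247) = √(105 - 48247) = √(-48142) = I*√48142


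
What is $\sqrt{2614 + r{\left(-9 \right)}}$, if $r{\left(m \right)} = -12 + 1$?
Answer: $\sqrt{2603} \approx 51.02$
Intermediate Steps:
$r{\left(m \right)} = -11$
$\sqrt{2614 + r{\left(-9 \right)}} = \sqrt{2614 - 11} = \sqrt{2603}$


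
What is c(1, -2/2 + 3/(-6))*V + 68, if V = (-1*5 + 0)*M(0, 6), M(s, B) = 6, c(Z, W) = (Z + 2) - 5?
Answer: 128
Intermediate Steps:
c(Z, W) = -3 + Z (c(Z, W) = (2 + Z) - 5 = -3 + Z)
V = -30 (V = (-1*5 + 0)*6 = (-5 + 0)*6 = -5*6 = -30)
c(1, -2/2 + 3/(-6))*V + 68 = (-3 + 1)*(-30) + 68 = -2*(-30) + 68 = 60 + 68 = 128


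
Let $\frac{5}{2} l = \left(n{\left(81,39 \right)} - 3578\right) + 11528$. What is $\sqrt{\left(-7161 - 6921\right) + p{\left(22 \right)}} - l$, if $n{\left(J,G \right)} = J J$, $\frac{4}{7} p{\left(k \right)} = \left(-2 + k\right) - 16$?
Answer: $- \frac{29022}{5} + 5 i \sqrt{563} \approx -5804.4 + 118.64 i$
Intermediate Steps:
$p{\left(k \right)} = - \frac{63}{2} + \frac{7 k}{4}$ ($p{\left(k \right)} = \frac{7 \left(\left(-2 + k\right) - 16\right)}{4} = \frac{7 \left(-18 + k\right)}{4} = - \frac{63}{2} + \frac{7 k}{4}$)
$n{\left(J,G \right)} = J^{2}$
$l = \frac{29022}{5}$ ($l = \frac{2 \left(\left(81^{2} - 3578\right) + 11528\right)}{5} = \frac{2 \left(\left(6561 - 3578\right) + 11528\right)}{5} = \frac{2 \left(2983 + 11528\right)}{5} = \frac{2}{5} \cdot 14511 = \frac{29022}{5} \approx 5804.4$)
$\sqrt{\left(-7161 - 6921\right) + p{\left(22 \right)}} - l = \sqrt{\left(-7161 - 6921\right) + \left(- \frac{63}{2} + \frac{7}{4} \cdot 22\right)} - \frac{29022}{5} = \sqrt{\left(-7161 - 6921\right) + \left(- \frac{63}{2} + \frac{77}{2}\right)} - \frac{29022}{5} = \sqrt{-14082 + 7} - \frac{29022}{5} = \sqrt{-14075} - \frac{29022}{5} = 5 i \sqrt{563} - \frac{29022}{5} = - \frac{29022}{5} + 5 i \sqrt{563}$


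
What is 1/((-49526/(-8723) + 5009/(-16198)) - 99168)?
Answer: -10868858/1077784561787 ≈ -1.0084e-5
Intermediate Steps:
1/((-49526/(-8723) + 5009/(-16198)) - 99168) = 1/((-49526*(-1/8723) + 5009*(-1/16198)) - 99168) = 1/((49526/8723 - 5009/16198) - 99168) = 1/(58348357/10868858 - 99168) = 1/(-1077784561787/10868858) = -10868858/1077784561787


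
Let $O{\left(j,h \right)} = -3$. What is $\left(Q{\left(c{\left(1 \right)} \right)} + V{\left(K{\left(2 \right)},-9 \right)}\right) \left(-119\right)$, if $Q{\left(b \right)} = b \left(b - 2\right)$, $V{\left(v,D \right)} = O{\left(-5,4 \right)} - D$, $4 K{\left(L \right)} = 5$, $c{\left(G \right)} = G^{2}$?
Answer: $-595$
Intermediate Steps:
$K{\left(L \right)} = \frac{5}{4}$ ($K{\left(L \right)} = \frac{1}{4} \cdot 5 = \frac{5}{4}$)
$V{\left(v,D \right)} = -3 - D$
$Q{\left(b \right)} = b \left(-2 + b\right)$
$\left(Q{\left(c{\left(1 \right)} \right)} + V{\left(K{\left(2 \right)},-9 \right)}\right) \left(-119\right) = \left(1^{2} \left(-2 + 1^{2}\right) - -6\right) \left(-119\right) = \left(1 \left(-2 + 1\right) + \left(-3 + 9\right)\right) \left(-119\right) = \left(1 \left(-1\right) + 6\right) \left(-119\right) = \left(-1 + 6\right) \left(-119\right) = 5 \left(-119\right) = -595$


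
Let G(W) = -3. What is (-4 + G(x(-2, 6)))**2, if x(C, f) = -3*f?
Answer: 49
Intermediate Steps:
(-4 + G(x(-2, 6)))**2 = (-4 - 3)**2 = (-7)**2 = 49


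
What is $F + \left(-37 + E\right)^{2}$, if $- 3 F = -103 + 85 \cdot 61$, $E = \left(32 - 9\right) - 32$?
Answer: $422$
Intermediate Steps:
$E = -9$ ($E = 23 - 32 = -9$)
$F = -1694$ ($F = - \frac{-103 + 85 \cdot 61}{3} = - \frac{-103 + 5185}{3} = \left(- \frac{1}{3}\right) 5082 = -1694$)
$F + \left(-37 + E\right)^{2} = -1694 + \left(-37 - 9\right)^{2} = -1694 + \left(-46\right)^{2} = -1694 + 2116 = 422$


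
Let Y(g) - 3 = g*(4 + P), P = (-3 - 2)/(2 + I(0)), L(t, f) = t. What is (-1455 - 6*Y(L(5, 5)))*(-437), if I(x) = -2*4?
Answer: 707066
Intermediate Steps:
I(x) = -8
P = ⅚ (P = (-3 - 2)/(2 - 8) = -5/(-6) = -5*(-⅙) = ⅚ ≈ 0.83333)
Y(g) = 3 + 29*g/6 (Y(g) = 3 + g*(4 + ⅚) = 3 + g*(29/6) = 3 + 29*g/6)
(-1455 - 6*Y(L(5, 5)))*(-437) = (-1455 - 6*(3 + (29/6)*5))*(-437) = (-1455 - 6*(3 + 145/6))*(-437) = (-1455 - 6*163/6)*(-437) = (-1455 - 163)*(-437) = -1618*(-437) = 707066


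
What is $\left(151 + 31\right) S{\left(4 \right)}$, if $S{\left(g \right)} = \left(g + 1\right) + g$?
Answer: $1638$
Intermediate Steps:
$S{\left(g \right)} = 1 + 2 g$ ($S{\left(g \right)} = \left(1 + g\right) + g = 1 + 2 g$)
$\left(151 + 31\right) S{\left(4 \right)} = \left(151 + 31\right) \left(1 + 2 \cdot 4\right) = 182 \left(1 + 8\right) = 182 \cdot 9 = 1638$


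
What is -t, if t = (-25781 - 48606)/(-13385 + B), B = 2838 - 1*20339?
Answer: -74387/30886 ≈ -2.4084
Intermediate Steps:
B = -17501 (B = 2838 - 20339 = -17501)
t = 74387/30886 (t = (-25781 - 48606)/(-13385 - 17501) = -74387/(-30886) = -74387*(-1/30886) = 74387/30886 ≈ 2.4084)
-t = -1*74387/30886 = -74387/30886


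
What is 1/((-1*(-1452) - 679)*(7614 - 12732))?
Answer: -1/3956214 ≈ -2.5277e-7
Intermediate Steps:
1/((-1*(-1452) - 679)*(7614 - 12732)) = 1/((1452 - 679)*(-5118)) = 1/(773*(-5118)) = 1/(-3956214) = -1/3956214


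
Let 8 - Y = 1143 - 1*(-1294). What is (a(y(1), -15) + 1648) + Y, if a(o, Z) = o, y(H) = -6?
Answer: -787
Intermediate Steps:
Y = -2429 (Y = 8 - (1143 - 1*(-1294)) = 8 - (1143 + 1294) = 8 - 1*2437 = 8 - 2437 = -2429)
(a(y(1), -15) + 1648) + Y = (-6 + 1648) - 2429 = 1642 - 2429 = -787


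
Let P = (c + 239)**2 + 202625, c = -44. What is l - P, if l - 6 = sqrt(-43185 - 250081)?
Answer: -240644 + I*sqrt(293266) ≈ -2.4064e+5 + 541.54*I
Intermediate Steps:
l = 6 + I*sqrt(293266) (l = 6 + sqrt(-43185 - 250081) = 6 + sqrt(-293266) = 6 + I*sqrt(293266) ≈ 6.0 + 541.54*I)
P = 240650 (P = (-44 + 239)**2 + 202625 = 195**2 + 202625 = 38025 + 202625 = 240650)
l - P = (6 + I*sqrt(293266)) - 1*240650 = (6 + I*sqrt(293266)) - 240650 = -240644 + I*sqrt(293266)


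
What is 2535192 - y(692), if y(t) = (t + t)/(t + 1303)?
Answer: 5057706656/1995 ≈ 2.5352e+6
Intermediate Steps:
y(t) = 2*t/(1303 + t) (y(t) = (2*t)/(1303 + t) = 2*t/(1303 + t))
2535192 - y(692) = 2535192 - 2*692/(1303 + 692) = 2535192 - 2*692/1995 = 2535192 - 1*1384/1995 = 2535192 - 1384/1995 = 5057706656/1995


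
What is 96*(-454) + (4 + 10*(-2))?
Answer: -43600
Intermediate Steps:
96*(-454) + (4 + 10*(-2)) = -43584 + (4 - 20) = -43584 - 16 = -43600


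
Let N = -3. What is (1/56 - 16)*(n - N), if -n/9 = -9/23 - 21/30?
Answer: -527871/2576 ≈ -204.92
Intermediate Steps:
n = 2259/230 (n = -9*(-9/23 - 21/30) = -9*(-9*1/23 - 21*1/30) = -9*(-9/23 - 7/10) = -9*(-251/230) = 2259/230 ≈ 9.8217)
(1/56 - 16)*(n - N) = (1/56 - 16)*(2259/230 - 1*(-3)) = (1/56 - 16)*(2259/230 + 3) = -895/56*2949/230 = -527871/2576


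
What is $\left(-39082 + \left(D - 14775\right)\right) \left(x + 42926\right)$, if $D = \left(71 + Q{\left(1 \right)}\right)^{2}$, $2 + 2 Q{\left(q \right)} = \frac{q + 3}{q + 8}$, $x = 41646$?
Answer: $- \frac{335158243996}{81} \approx -4.1378 \cdot 10^{9}$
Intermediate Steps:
$Q{\left(q \right)} = -1 + \frac{3 + q}{2 \left(8 + q\right)}$ ($Q{\left(q \right)} = -1 + \frac{\left(q + 3\right) \frac{1}{q + 8}}{2} = -1 + \frac{\left(3 + q\right) \frac{1}{8 + q}}{2} = -1 + \frac{\frac{1}{8 + q} \left(3 + q\right)}{2} = -1 + \frac{3 + q}{2 \left(8 + q\right)}$)
$D = \frac{399424}{81}$ ($D = \left(71 + \frac{-13 - 1}{2 \left(8 + 1\right)}\right)^{2} = \left(71 + \frac{-13 - 1}{2 \cdot 9}\right)^{2} = \left(71 + \frac{1}{2} \cdot \frac{1}{9} \left(-14\right)\right)^{2} = \left(71 - \frac{7}{9}\right)^{2} = \left(\frac{632}{9}\right)^{2} = \frac{399424}{81} \approx 4931.2$)
$\left(-39082 + \left(D - 14775\right)\right) \left(x + 42926\right) = \left(-39082 + \left(\frac{399424}{81} - 14775\right)\right) \left(41646 + 42926\right) = \left(-39082 - \frac{797351}{81}\right) 84572 = \left(- \frac{3962993}{81}\right) 84572 = - \frac{335158243996}{81}$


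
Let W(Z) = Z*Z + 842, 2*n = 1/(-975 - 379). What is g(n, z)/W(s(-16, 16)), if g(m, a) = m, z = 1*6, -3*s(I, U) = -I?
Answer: -9/21214472 ≈ -4.2424e-7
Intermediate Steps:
s(I, U) = I/3 (s(I, U) = -(-1)*I/3 = I/3)
n = -1/2708 (n = 1/(2*(-975 - 379)) = (1/2)/(-1354) = (1/2)*(-1/1354) = -1/2708 ≈ -0.00036928)
z = 6
W(Z) = 842 + Z**2 (W(Z) = Z**2 + 842 = 842 + Z**2)
g(n, z)/W(s(-16, 16)) = -1/(2708*(842 + ((1/3)*(-16))**2)) = -1/(2708*(842 + (-16/3)**2)) = -1/(2708*(842 + 256/9)) = -1/(2708*7834/9) = -1/2708*9/7834 = -9/21214472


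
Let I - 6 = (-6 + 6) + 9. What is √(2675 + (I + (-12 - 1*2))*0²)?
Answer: 5*√107 ≈ 51.720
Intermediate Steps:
I = 15 (I = 6 + ((-6 + 6) + 9) = 6 + (0 + 9) = 6 + 9 = 15)
√(2675 + (I + (-12 - 1*2))*0²) = √(2675 + (15 + (-12 - 1*2))*0²) = √(2675 + (15 + (-12 - 2))*0) = √(2675 + (15 - 14)*0) = √(2675 + 1*0) = √(2675 + 0) = √2675 = 5*√107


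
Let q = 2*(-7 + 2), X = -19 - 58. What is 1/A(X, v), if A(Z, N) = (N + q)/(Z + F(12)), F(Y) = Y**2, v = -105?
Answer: -67/115 ≈ -0.58261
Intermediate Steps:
X = -77
q = -10 (q = 2*(-5) = -10)
A(Z, N) = (-10 + N)/(144 + Z) (A(Z, N) = (N - 10)/(Z + 12**2) = (-10 + N)/(Z + 144) = (-10 + N)/(144 + Z))
1/A(X, v) = 1/((-10 - 105)/(144 - 77)) = 1/(-115/67) = -67/115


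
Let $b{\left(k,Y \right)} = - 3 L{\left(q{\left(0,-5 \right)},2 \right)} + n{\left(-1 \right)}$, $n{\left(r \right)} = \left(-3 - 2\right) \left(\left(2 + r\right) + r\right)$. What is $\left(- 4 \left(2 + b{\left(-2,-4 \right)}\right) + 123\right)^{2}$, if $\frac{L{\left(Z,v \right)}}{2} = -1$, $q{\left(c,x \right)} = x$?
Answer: $8281$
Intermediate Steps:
$L{\left(Z,v \right)} = -2$ ($L{\left(Z,v \right)} = 2 \left(-1\right) = -2$)
$n{\left(r \right)} = -10 - 10 r$ ($n{\left(r \right)} = - 5 \left(2 + 2 r\right) = -10 - 10 r$)
$b{\left(k,Y \right)} = 6$ ($b{\left(k,Y \right)} = \left(-3\right) \left(-2\right) - 0 = 6 + \left(-10 + 10\right) = 6 + 0 = 6$)
$\left(- 4 \left(2 + b{\left(-2,-4 \right)}\right) + 123\right)^{2} = \left(- 4 \left(2 + 6\right) + 123\right)^{2} = \left(\left(-4\right) 8 + 123\right)^{2} = \left(-32 + 123\right)^{2} = 91^{2} = 8281$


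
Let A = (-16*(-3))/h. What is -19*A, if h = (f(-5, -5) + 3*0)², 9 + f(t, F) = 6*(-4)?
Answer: -304/363 ≈ -0.83747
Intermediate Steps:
f(t, F) = -33 (f(t, F) = -9 + 6*(-4) = -9 - 24 = -33)
h = 1089 (h = (-33 + 3*0)² = (-33 + 0)² = (-33)² = 1089)
A = 16/363 (A = -16*(-3)/1089 = 48*(1/1089) = 16/363 ≈ 0.044077)
-19*A = -19*16/363 = -304/363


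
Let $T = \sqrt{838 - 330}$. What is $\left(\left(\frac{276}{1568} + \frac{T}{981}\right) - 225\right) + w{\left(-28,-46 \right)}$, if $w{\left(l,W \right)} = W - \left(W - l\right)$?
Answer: $- \frac{99107}{392} + \frac{2 \sqrt{127}}{981} \approx -252.8$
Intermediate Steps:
$w{\left(l,W \right)} = l$
$T = 2 \sqrt{127}$ ($T = \sqrt{508} = 2 \sqrt{127} \approx 22.539$)
$\left(\left(\frac{276}{1568} + \frac{T}{981}\right) - 225\right) + w{\left(-28,-46 \right)} = \left(\left(\frac{276}{1568} + \frac{2 \sqrt{127}}{981}\right) - 225\right) - 28 = \left(\left(276 \cdot \frac{1}{1568} + 2 \sqrt{127} \cdot \frac{1}{981}\right) - 225\right) - 28 = \left(\left(\frac{69}{392} + \frac{2 \sqrt{127}}{981}\right) - 225\right) - 28 = \left(- \frac{88131}{392} + \frac{2 \sqrt{127}}{981}\right) - 28 = - \frac{99107}{392} + \frac{2 \sqrt{127}}{981}$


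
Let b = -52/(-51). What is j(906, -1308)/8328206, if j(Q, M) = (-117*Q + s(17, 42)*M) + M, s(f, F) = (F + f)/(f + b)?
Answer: -51276831/3826810657 ≈ -0.013399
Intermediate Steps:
b = 52/51 (b = -52*(-1/51) = 52/51 ≈ 1.0196)
s(f, F) = (F + f)/(52/51 + f) (s(f, F) = (F + f)/(f + 52/51) = (F + f)/(52/51 + f))
j(Q, M) = -117*Q + 3928*M/919 (j(Q, M) = (-117*Q + (51*(42 + 17)/(52 + 51*17))*M) + M = (-117*Q + (51*59/(52 + 867))*M) + M = (-117*Q + (51*59/919)*M) + M = (-117*Q + (51*(1/919)*59)*M) + M = (-117*Q + 3009*M/919) + M = -117*Q + 3928*M/919)
j(906, -1308)/8328206 = (-117*906 + (3928/919)*(-1308))/8328206 = (-106002 - 5137824/919)*(1/8328206) = -102553662/919*1/8328206 = -51276831/3826810657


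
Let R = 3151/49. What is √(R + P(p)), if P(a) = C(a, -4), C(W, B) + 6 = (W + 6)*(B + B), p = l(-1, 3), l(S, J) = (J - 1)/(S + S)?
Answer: √897/7 ≈ 4.2786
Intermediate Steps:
R = 3151/49 (R = 3151*(1/49) = 3151/49 ≈ 64.306)
l(S, J) = (-1 + J)/(2*S) (l(S, J) = (-1 + J)/((2*S)) = (-1 + J)*(1/(2*S)) = (-1 + J)/(2*S))
p = -1 (p = (½)*(-1 + 3)/(-1) = (½)*(-1)*2 = -1)
C(W, B) = -6 + 2*B*(6 + W) (C(W, B) = -6 + (W + 6)*(B + B) = -6 + (6 + W)*(2*B) = -6 + 2*B*(6 + W))
P(a) = -54 - 8*a (P(a) = -6 + 12*(-4) + 2*(-4)*a = -6 - 48 - 8*a = -54 - 8*a)
√(R + P(p)) = √(3151/49 + (-54 - 8*(-1))) = √(3151/49 + (-54 + 8)) = √(3151/49 - 46) = √(897/49) = √897/7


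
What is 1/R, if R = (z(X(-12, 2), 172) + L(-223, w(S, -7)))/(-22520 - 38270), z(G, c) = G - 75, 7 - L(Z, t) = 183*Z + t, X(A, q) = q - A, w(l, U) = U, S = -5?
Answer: -30395/20381 ≈ -1.4913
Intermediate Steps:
L(Z, t) = 7 - t - 183*Z (L(Z, t) = 7 - (183*Z + t) = 7 - (t + 183*Z) = 7 + (-t - 183*Z) = 7 - t - 183*Z)
z(G, c) = -75 + G
R = -20381/30395 (R = ((-75 + (2 - 1*(-12))) + (7 - 1*(-7) - 183*(-223)))/(-22520 - 38270) = ((-75 + (2 + 12)) + (7 + 7 + 40809))/(-60790) = ((-75 + 14) + 40823)*(-1/60790) = (-61 + 40823)*(-1/60790) = 40762*(-1/60790) = -20381/30395 ≈ -0.67054)
1/R = 1/(-20381/30395) = -30395/20381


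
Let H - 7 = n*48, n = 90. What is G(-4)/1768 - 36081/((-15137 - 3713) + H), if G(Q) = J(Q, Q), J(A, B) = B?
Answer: 5311093/2139722 ≈ 2.4821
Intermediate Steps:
G(Q) = Q
H = 4327 (H = 7 + 90*48 = 7 + 4320 = 4327)
G(-4)/1768 - 36081/((-15137 - 3713) + H) = -4/1768 - 36081/((-15137 - 3713) + 4327) = -4*1/1768 - 36081/(-18850 + 4327) = -1/442 - 36081/(-14523) = -1/442 - 36081*(-1/14523) = -1/442 + 12027/4841 = 5311093/2139722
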